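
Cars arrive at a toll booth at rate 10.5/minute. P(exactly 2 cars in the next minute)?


Poisson(λ=10.5): P(X=2) = e^(-λ)×λ^k/k!
= e^(-10.5) × 10.5^2 / 2!
≈ 2.753644935e-05 × 110.25 / 2 ≈ 0.001518

P(X=2) ≈ 0.001518 ≈ 0.15%


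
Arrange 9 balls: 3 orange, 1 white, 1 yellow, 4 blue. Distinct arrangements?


9!/(3!×1!×1!×4!) = 2520

2520


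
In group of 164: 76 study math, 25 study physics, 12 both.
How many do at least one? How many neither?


|A∪B| = 76+25-12 = 89
Neither = 164-89 = 75

At least one: 89; Neither: 75


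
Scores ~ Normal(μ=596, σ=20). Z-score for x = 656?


z = (x - μ)/σ = (656 - 596)/20 = 3.0

z = 3.0


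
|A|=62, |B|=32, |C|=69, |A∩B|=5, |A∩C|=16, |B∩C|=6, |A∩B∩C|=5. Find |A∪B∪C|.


|A∪B∪C| = 62+32+69-5-16-6+5 = 141

|A∪B∪C| = 141


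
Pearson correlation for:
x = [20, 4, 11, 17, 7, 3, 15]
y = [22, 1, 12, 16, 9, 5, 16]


n=7, Σx=77, Σy=81, Σxy=1166, Σx²=1109, Σy²=1247
r = (7×1166 - 77×81)/√((7×1109 - 77²)(7×1247 - 81²))
= 1925/√(1834×2168) = 1925/√3976112 ≈ 1925/1994.0191 ≈ 0.9654

r ≈ 0.9654


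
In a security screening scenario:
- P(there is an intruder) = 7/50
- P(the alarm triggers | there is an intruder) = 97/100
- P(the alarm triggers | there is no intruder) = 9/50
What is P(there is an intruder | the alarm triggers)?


Using Bayes' theorem:
P(A|B) = P(B|A)·P(A) / P(B)

P(the alarm triggers) = 97/100 × 7/50 + 9/50 × 43/50
= 679/5000 + 387/2500 = 1453/5000

P(there is an intruder|the alarm triggers) = (679/5000) / (1453/5000) = 679/1453

P(there is an intruder|the alarm triggers) = 679/1453 ≈ 46.73%


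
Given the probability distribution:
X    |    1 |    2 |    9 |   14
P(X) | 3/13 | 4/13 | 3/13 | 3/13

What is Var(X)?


E[X] = 80/13
E[X²] = 850/13
Var(X) = E[X²] - (E[X])² = 850/13 - 6400/169 = 4650/169

Var(X) = 4650/169 ≈ 27.5148


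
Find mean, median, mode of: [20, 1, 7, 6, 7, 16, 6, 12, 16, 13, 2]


Sorted: [1, 2, 6, 6, 7, 7, 12, 13, 16, 16, 20]
Mean = 106/11
Median = 7
Freq: {20: 1, 1: 1, 7: 2, 6: 2, 16: 2, 12: 1, 13: 1, 2: 1}
Mode: [6, 7, 16]

Mean=106/11, Median=7, Mode=[6, 7, 16]


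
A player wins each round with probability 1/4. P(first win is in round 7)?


Geometric: P(X=7) = (1-p)^(k-1)×p = (3/4)^6×1/4 = 729/16384

P(X=7) = 729/16384 ≈ 4.45%


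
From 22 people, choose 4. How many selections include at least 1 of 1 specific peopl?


Complement: C(22,4) - C(21,4) = 7315 - 5985 = 1330

1330


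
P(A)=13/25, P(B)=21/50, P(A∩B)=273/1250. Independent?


P(A)×P(B) = 273/1250
P(A∩B) = 273/1250
Equal ✓ → Independent

Yes, independent


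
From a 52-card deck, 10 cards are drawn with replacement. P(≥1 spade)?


P(not a spade) = 39/52 = 3/4
P(none in 10 draws) = (3/4)^10 = 59049/1048576
P(≥1 spade) = 1 - 59049/1048576 = 989527/1048576

P = 989527/1048576 ≈ 94.37%


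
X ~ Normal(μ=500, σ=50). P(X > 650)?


z = (650-500)/50 = 3.0
P(X > 650) = 1 - P(Z ≤ 3.0) = 1 - 0.9987 = 0.0013

P(X > 650) ≈ 0.0013


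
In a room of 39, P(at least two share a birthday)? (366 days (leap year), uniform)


P(all different) = Π(366-i)/366 for i=0..38
= 0.122510
P(match) = 1 - 0.122510 = 0.877490

P ≈ 0.8775 ≈ 87.75%


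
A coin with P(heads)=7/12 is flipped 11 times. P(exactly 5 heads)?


Binomial: P(X=5) = C(11,5)×p^5×(1-p)^6
= 462 × 16807/248832 × 15625/2985984 = 20220921875/123834728448

P(X=5) = 20220921875/123834728448 ≈ 16.33%


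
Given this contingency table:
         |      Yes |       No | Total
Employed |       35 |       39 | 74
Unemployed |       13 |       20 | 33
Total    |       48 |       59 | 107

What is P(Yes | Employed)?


P(Yes | Employed) = 35/(35+39) = 35/74

P(Yes|Employed) = 35/74 ≈ 47.30%


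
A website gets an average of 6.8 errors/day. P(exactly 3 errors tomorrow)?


Poisson(λ=6.8): P(X=3) = e^(-λ)×λ^k/k!
= e^(-6.8) × 6.8^3 / 3!
≈ 0.001113775148 × 314.432 / 6 ≈ 0.058368

P(X=3) ≈ 0.058368 ≈ 5.84%


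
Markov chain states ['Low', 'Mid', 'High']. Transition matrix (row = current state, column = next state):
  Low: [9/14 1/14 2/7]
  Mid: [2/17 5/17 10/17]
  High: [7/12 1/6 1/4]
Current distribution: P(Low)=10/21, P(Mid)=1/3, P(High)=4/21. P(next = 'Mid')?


P(next=Mid) = Σᵢ P(now=i)×P(i→Mid)
= 10/21×1/14 + 1/3×5/17 + 4/21×1/6
= 5/147 + 5/51 + 2/63 = 1228/7497

P = 1228/7497 ≈ 0.1638


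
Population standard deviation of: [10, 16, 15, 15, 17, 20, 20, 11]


Mean = 124/8 = 31/2
  (10-31/2)²=121/4
  (16-31/2)²=1/4
  (15-31/2)²=1/4
  (15-31/2)²=1/4
  (17-31/2)²=9/4
  (20-31/2)²=81/4
  (20-31/2)²=81/4
  (11-31/2)²=81/4
Σ(x-μ)² = 94
σ² = 94/8 = 47/4

σ = √(47/4) ≈ 3.4278


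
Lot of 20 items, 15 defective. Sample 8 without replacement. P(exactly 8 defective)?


Hypergeometric: C(15,8)×C(5,0)/C(20,8)
= 6435×1/125970 = 33/646

P(X=8) = 33/646 ≈ 5.11%


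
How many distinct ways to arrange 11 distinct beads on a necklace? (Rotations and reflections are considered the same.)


Free circular arrangements: rotations and reflections both identified.
(n-1)!/2 = 10!/2 = 3628800/2 = 1814400

1814400


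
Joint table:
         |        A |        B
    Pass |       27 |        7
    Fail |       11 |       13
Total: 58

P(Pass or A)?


P(Pass∨A) = P(Pass) + P(A) - P(Pass∧A)
= (34 + 38 - 27)/58 = 45/58

P = 45/58 ≈ 77.59%


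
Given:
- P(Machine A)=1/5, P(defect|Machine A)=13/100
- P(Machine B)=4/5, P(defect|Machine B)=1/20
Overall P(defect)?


P(B) = Σ P(B|Aᵢ)×P(Aᵢ)
  13/100×1/5 = 13/500
  1/20×4/5 = 1/25
Sum = 33/500

P(defect) = 33/500 ≈ 6.60%


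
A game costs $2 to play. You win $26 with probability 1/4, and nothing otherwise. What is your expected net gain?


E[gain] = (26-2)×1/4 + (-2)×3/4
= 6 - 3/2 = 9/2

Expected net gain = $9/2 ≈ $4.50


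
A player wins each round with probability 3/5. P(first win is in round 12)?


Geometric: P(X=12) = (1-p)^(k-1)×p = (2/5)^11×3/5 = 6144/244140625

P(X=12) = 6144/244140625 ≈ 0.00%


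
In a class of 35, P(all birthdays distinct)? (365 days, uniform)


P(all different) = Π(365-i)/365 for i=0..34
= (365/365)×(364/365)×...×(331/365)
= 0.185617

P ≈ 0.1856 ≈ 18.56%


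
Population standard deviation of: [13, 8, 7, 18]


Mean = 46/4 = 23/2
  (13-23/2)²=9/4
  (8-23/2)²=49/4
  (7-23/2)²=81/4
  (18-23/2)²=169/4
Σ(x-μ)² = 77
σ² = 77/4

σ = √(77/4) ≈ 4.3875


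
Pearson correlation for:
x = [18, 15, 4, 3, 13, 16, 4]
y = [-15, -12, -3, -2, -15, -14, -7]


n=7, Σx=73, Σy=-68, Σxy=-915, Σx²=1015, Σy²=852
r = (7×(-915) - 73×(-68))/√((7×1015 - 73²)(7×852 - (-68)²))
= -1441/√(1776×1340) = -1441/√2379840 ≈ -1441/1542.6730 ≈ -0.9341

r ≈ -0.9341


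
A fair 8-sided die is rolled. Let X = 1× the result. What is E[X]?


E[die] = (1+8)/2 = 9/2
E[X] = 1 × 9/2 = 9/2

E[X] = 9/2


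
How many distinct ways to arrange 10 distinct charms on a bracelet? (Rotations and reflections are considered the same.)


Free circular arrangements: rotations and reflections both identified.
(n-1)!/2 = 9!/2 = 362880/2 = 181440

181440


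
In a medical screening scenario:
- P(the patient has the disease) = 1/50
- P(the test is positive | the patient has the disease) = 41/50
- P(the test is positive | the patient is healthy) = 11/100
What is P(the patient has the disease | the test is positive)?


Using Bayes' theorem:
P(A|B) = P(B|A)·P(A) / P(B)

P(the test is positive) = 41/50 × 1/50 + 11/100 × 49/50
= 41/2500 + 539/5000 = 621/5000

P(the patient has the disease|the test is positive) = (41/2500) / (621/5000) = 82/621

P(the patient has the disease|the test is positive) = 82/621 ≈ 13.20%


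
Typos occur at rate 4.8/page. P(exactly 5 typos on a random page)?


Poisson(λ=4.8): P(X=5) = e^(-λ)×λ^k/k!
= e^(-4.8) × 4.8^5 / 5!
≈ 0.008229747049 × 2548.03968 / 120 ≈ 0.174748

P(X=5) ≈ 0.174748 ≈ 17.47%


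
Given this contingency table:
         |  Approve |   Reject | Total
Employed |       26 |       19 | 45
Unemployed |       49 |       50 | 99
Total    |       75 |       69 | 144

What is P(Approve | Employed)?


P(Approve | Employed) = 26/(26+19) = 26/45

P(Approve|Employed) = 26/45 ≈ 57.78%


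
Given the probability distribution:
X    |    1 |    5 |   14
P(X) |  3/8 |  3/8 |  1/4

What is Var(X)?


E[X] = 23/4
E[X²] = 235/4
Var(X) = E[X²] - (E[X])² = 235/4 - 529/16 = 411/16

Var(X) = 411/16 ≈ 25.6875


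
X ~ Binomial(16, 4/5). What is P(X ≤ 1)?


P(X ≤ 1) = Σ P(X=i) for i=0..1
P(X=0) = 1/152587890625
P(X=1) = 64/152587890625
Sum = 13/30517578125

P(X ≤ 1) = 13/30517578125 ≈ 0.00%


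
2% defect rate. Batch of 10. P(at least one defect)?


P(all good) = (49/50)^10 = 79792266297612001/97656250000000000
P(≥1 defect) = 17863983702387999/97656250000000000

P = 17863983702387999/97656250000000000 ≈ 18.29%


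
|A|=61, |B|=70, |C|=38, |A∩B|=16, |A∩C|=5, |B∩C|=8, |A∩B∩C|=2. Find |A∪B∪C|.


|A∪B∪C| = 61+70+38-16-5-8+2 = 142

|A∪B∪C| = 142


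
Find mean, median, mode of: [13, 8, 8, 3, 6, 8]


Sorted: [3, 6, 8, 8, 8, 13]
Mean = 46/6 = 23/3
Median = 8
Freq: {13: 1, 8: 3, 3: 1, 6: 1}
Mode: [8]

Mean=23/3, Median=8, Mode=8


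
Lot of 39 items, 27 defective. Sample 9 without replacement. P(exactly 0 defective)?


Hypergeometric: C(27,0)×C(12,9)/C(39,9)
= 1×220/211915132 = 5/4816253

P(X=0) = 5/4816253 ≈ 0.00%


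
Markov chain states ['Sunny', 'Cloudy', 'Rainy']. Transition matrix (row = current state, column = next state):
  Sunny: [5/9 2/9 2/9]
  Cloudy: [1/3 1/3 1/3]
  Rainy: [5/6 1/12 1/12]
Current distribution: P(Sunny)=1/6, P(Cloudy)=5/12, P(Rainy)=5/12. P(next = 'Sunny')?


P(next=Sunny) = Σᵢ P(now=i)×P(i→Sunny)
= 1/6×5/9 + 5/12×1/3 + 5/12×5/6
= 5/54 + 5/36 + 25/72 = 125/216

P = 125/216 ≈ 0.5787


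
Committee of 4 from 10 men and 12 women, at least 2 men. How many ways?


Count by #men:
  2M,2W: C(10,2)×C(12,2)=2970
  3M,1W: C(10,3)×C(12,1)=1440
  4M,0W: C(10,4)×C(12,0)=210
Total = 4620

4620


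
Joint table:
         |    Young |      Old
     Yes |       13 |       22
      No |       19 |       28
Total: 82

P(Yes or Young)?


P(Yes∨Young) = P(Yes) + P(Young) - P(Yes∧Young)
= (35 + 32 - 13)/82 = 54/82 = 27/41

P = 27/41 ≈ 65.85%


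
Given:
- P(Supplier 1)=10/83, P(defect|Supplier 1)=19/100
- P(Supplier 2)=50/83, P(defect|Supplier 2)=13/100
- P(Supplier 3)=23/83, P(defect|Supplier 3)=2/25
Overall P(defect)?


P(B) = Σ P(B|Aᵢ)×P(Aᵢ)
  19/100×10/83 = 19/830
  13/100×50/83 = 13/166
  2/25×23/83 = 46/2075
Sum = 256/2075

P(defect) = 256/2075 ≈ 12.34%


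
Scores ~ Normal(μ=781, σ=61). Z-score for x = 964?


z = (x - μ)/σ = (964 - 781)/61 = 3.0

z = 3.0


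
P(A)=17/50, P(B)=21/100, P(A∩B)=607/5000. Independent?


P(A)×P(B) = 357/5000
P(A∩B) = 607/5000
Not equal → NOT independent

No, not independent


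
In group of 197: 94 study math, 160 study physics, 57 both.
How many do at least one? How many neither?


|A∪B| = 94+160-57 = 197
Neither = 197-197 = 0

At least one: 197; Neither: 0


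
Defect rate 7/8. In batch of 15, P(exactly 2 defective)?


Binomial: P(X=2) = C(15,2)×p^2×(1-p)^13
= 105 × 49/64 × 1/549755813888 = 5145/35184372088832

P(X=2) = 5145/35184372088832 ≈ 0.00%


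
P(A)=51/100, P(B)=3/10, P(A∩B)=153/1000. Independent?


P(A)×P(B) = 153/1000
P(A∩B) = 153/1000
Equal ✓ → Independent

Yes, independent


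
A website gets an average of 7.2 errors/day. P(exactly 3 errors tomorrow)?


Poisson(λ=7.2): P(X=3) = e^(-λ)×λ^k/k!
= e^(-7.2) × 7.2^3 / 3!
≈ 0.0007465858084 × 373.248 / 6 ≈ 0.046444

P(X=3) ≈ 0.046444 ≈ 4.64%


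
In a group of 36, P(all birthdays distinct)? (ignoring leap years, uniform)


P(all different) = Π(365-i)/365 for i=0..35
= (365/365)×(364/365)×...×(330/365)
= 0.167818

P ≈ 0.1678 ≈ 16.78%


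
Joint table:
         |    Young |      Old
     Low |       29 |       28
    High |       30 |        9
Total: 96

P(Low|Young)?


P(Low|Young) = 29/(29+30) = 29/59

P = 29/59 ≈ 49.15%


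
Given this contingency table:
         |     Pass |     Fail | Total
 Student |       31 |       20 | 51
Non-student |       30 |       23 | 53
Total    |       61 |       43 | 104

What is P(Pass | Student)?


P(Pass | Student) = 31/(31+20) = 31/51

P(Pass|Student) = 31/51 ≈ 60.78%


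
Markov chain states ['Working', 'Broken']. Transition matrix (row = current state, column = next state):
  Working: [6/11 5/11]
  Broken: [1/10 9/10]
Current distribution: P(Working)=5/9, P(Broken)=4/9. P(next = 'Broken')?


P(next=Broken) = Σᵢ P(now=i)×P(i→Broken)
= 5/9×5/11 + 4/9×9/10
= 25/99 + 2/5 = 323/495

P = 323/495 ≈ 0.6525


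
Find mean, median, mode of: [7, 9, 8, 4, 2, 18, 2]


Sorted: [2, 2, 4, 7, 8, 9, 18]
Mean = 50/7
Median = 7
Freq: {7: 1, 9: 1, 8: 1, 4: 1, 2: 2, 18: 1}
Mode: [2]

Mean=50/7, Median=7, Mode=2


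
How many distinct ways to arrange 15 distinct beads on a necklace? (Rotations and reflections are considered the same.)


Free circular arrangements: rotations and reflections both identified.
(n-1)!/2 = 14!/2 = 87178291200/2 = 43589145600

43589145600


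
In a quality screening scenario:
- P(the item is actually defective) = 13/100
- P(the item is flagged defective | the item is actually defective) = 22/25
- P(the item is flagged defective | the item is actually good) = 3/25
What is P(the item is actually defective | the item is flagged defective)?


Using Bayes' theorem:
P(A|B) = P(B|A)·P(A) / P(B)

P(the item is flagged defective) = 22/25 × 13/100 + 3/25 × 87/100
= 143/1250 + 261/2500 = 547/2500

P(the item is actually defective|the item is flagged defective) = (143/1250) / (547/2500) = 286/547

P(the item is actually defective|the item is flagged defective) = 286/547 ≈ 52.29%


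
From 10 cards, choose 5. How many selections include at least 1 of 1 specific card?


Complement: C(10,5) - C(9,5) = 252 - 126 = 126

126


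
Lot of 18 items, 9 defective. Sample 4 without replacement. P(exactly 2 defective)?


Hypergeometric: C(9,2)×C(9,2)/C(18,4)
= 36×36/3060 = 36/85

P(X=2) = 36/85 ≈ 42.35%


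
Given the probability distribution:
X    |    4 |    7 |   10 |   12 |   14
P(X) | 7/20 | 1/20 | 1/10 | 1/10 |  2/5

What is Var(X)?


E[X] = 191/20
E[X²] = 2217/20
Var(X) = E[X²] - (E[X])² = 2217/20 - 36481/400 = 7859/400

Var(X) = 7859/400 ≈ 19.6475


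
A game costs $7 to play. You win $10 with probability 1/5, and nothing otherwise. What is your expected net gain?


E[gain] = (10-7)×1/5 + (-7)×4/5
= 3/5 - 28/5 = -5

Expected net gain = $-5 ≈ $-5.00


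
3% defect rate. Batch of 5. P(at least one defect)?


P(all good) = (97/100)^5 = 8587340257/10000000000
P(≥1 defect) = 1412659743/10000000000

P = 1412659743/10000000000 ≈ 14.13%


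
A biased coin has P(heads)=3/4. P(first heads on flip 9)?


Geometric: P(X=9) = (1-p)^(k-1)×p = (1/4)^8×3/4 = 3/262144

P(X=9) = 3/262144 ≈ 0.00%


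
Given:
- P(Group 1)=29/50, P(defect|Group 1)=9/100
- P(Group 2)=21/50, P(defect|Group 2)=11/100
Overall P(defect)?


P(B) = Σ P(B|Aᵢ)×P(Aᵢ)
  9/100×29/50 = 261/5000
  11/100×21/50 = 231/5000
Sum = 123/1250

P(defect) = 123/1250 ≈ 9.84%


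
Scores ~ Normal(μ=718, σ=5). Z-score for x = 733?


z = (x - μ)/σ = (733 - 718)/5 = 3.0

z = 3.0


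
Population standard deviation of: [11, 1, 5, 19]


Mean = 36/4 = 9
  (11-9)²=4
  (1-9)²=64
  (5-9)²=16
  (19-9)²=100
Σ(x-μ)² = 184
σ² = 184/4 = 46

σ = √(46) ≈ 6.7823


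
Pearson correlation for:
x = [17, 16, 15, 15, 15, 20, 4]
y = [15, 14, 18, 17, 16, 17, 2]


n=7, Σx=102, Σy=99, Σxy=1592, Σx²=1636, Σy²=1583
r = (7×1592 - 102×99)/√((7×1636 - 102²)(7×1583 - 99²))
= 1046/√(1048×1280) = 1046/√1341440 ≈ 1046/1158.2055 ≈ 0.9031

r ≈ 0.9031


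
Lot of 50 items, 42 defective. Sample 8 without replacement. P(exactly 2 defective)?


Hypergeometric: C(42,2)×C(8,6)/C(50,8)
= 861×28/536878650 = 574/12782825

P(X=2) = 574/12782825 ≈ 0.00%


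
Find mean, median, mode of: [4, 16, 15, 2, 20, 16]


Sorted: [2, 4, 15, 16, 16, 20]
Mean = 73/6
Median = 31/2
Freq: {4: 1, 16: 2, 15: 1, 2: 1, 20: 1}
Mode: [16]

Mean=73/6, Median=31/2, Mode=16


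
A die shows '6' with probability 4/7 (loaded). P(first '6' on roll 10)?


Geometric: P(X=10) = (1-p)^(k-1)×p = (3/7)^9×4/7 = 78732/282475249

P(X=10) = 78732/282475249 ≈ 0.03%


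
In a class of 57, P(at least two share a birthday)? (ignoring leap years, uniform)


P(all different) = Π(365-i)/365 for i=0..56
= 0.009878
P(match) = 1 - 0.009878 = 0.990122

P ≈ 0.9901 ≈ 99.01%


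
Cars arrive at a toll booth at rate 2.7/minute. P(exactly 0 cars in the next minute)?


Poisson(λ=2.7): P(X=0) = e^(-λ)×λ^k/k!
= e^(-2.7) × 2.7^0 / 0!
≈ 0.06720551274 × 1 / 1 ≈ 0.067206

P(X=0) ≈ 0.067206 ≈ 6.72%


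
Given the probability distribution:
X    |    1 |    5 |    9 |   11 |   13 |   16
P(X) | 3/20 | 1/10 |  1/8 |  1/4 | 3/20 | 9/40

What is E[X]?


E[X] = Σ x·P(X=x)
= (1)×(3/20) + (5)×(1/10) + (9)×(1/8) + (11)×(1/4) + (13)×(3/20) + (16)×(9/40)
= 403/40

E[X] = 403/40


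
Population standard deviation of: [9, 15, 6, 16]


Mean = 46/4 = 23/2
  (9-23/2)²=25/4
  (15-23/2)²=49/4
  (6-23/2)²=121/4
  (16-23/2)²=81/4
Σ(x-μ)² = 69
σ² = 69/4

σ = √(69/4) ≈ 4.1533


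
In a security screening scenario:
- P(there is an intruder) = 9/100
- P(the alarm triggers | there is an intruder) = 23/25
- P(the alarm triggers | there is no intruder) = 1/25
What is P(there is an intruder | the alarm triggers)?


Using Bayes' theorem:
P(A|B) = P(B|A)·P(A) / P(B)

P(the alarm triggers) = 23/25 × 9/100 + 1/25 × 91/100
= 207/2500 + 91/2500 = 149/1250

P(there is an intruder|the alarm triggers) = (207/2500) / (149/1250) = 207/298

P(there is an intruder|the alarm triggers) = 207/298 ≈ 69.46%


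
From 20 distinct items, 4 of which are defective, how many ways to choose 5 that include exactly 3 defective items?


Choose 3 of the 4 defective items and 2 of the other 16 items:
C(4,3)×C(16,2) = 4×120 = 480

480


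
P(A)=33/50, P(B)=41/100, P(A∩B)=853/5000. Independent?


P(A)×P(B) = 1353/5000
P(A∩B) = 853/5000
Not equal → NOT independent

No, not independent


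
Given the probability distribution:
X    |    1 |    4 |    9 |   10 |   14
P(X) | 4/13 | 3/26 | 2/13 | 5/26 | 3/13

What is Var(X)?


E[X] = 95/13
E[X²] = 1028/13
Var(X) = E[X²] - (E[X])² = 1028/13 - 9025/169 = 4339/169

Var(X) = 4339/169 ≈ 25.6746


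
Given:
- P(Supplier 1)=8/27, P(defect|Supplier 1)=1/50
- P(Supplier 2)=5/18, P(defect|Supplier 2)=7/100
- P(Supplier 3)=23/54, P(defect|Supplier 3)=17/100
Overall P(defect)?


P(B) = Σ P(B|Aᵢ)×P(Aᵢ)
  1/50×8/27 = 4/675
  7/100×5/18 = 7/360
  17/100×23/54 = 391/5400
Sum = 22/225

P(defect) = 22/225 ≈ 9.78%


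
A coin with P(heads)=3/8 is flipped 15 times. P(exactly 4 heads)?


Binomial: P(X=4) = C(15,4)×p^4×(1-p)^11
= 1365 × 81/4096 × 48828125/8589934592 = 5398681640625/35184372088832

P(X=4) = 5398681640625/35184372088832 ≈ 15.34%


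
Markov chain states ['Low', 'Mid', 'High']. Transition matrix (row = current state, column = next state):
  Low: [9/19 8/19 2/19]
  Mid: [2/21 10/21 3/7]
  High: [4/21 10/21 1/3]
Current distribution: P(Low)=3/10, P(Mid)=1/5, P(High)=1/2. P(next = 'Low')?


P(next=Low) = Σᵢ P(now=i)×P(i→Low)
= 3/10×9/19 + 1/5×2/21 + 1/2×4/21
= 27/190 + 2/105 + 2/21 = 341/1330

P = 341/1330 ≈ 0.2564


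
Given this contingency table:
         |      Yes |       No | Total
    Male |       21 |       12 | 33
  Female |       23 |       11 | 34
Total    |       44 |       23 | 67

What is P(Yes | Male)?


P(Yes | Male) = 21/(21+12) = 21/33 = 7/11

P(Yes|Male) = 7/11 ≈ 63.64%


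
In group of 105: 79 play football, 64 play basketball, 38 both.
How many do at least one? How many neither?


|A∪B| = 79+64-38 = 105
Neither = 105-105 = 0

At least one: 105; Neither: 0


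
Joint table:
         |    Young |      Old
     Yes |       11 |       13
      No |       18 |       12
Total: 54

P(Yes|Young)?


P(Yes|Young) = 11/(11+18) = 11/29

P = 11/29 ≈ 37.93%


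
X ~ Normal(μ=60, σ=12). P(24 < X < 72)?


z₁=(24-60)/12=-3.0, z₂=(72-60)/12=1.0
P = Φ(1.0) - Φ(-3.0) = 0.841345 - 0.001350 = 0.839995 ≈ 0.8400

P(24 < X < 72) ≈ 0.8400


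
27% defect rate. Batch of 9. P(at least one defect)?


P(all good) = (73/100)^9 = 58871586708267913/1000000000000000000
P(≥1 defect) = 941128413291732087/1000000000000000000

P = 941128413291732087/1000000000000000000 ≈ 94.11%


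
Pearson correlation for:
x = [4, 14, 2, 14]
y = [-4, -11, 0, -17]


n=4, Σx=34, Σy=-32, Σxy=-408, Σx²=412, Σy²=426
r = (4×(-408) - 34×(-32))/√((4×412 - 34²)(4×426 - (-32)²))
= -544/√(492×680) = -544/√334560 ≈ -544/578.4116 ≈ -0.9405

r ≈ -0.9405


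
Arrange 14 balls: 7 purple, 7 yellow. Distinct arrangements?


14!/(7!×7!) = 3432

3432


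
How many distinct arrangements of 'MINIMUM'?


Letters: 7, freq: {'M': 3, 'I': 2, 'N': 1, 'U': 1}
7!/(3!×2!×1!×1!) = 5040/12 = 420

420


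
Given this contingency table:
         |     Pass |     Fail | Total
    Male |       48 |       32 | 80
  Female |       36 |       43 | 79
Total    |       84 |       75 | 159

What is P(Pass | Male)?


P(Pass | Male) = 48/(48+32) = 48/80 = 3/5

P(Pass|Male) = 3/5 ≈ 60.00%


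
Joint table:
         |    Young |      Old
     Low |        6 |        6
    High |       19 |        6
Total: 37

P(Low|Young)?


P(Low|Young) = 6/(6+19) = 6/25

P = 6/25 ≈ 24.00%


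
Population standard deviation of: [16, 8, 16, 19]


Mean = 59/4
  (16-59/4)²=25/16
  (8-59/4)²=729/16
  (16-59/4)²=25/16
  (19-59/4)²=289/16
Σ(x-μ)² = 267/4
σ² = (267/4)/4 = 267/16

σ = √(267/16) ≈ 4.0850


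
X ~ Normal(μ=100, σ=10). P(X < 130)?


z = (130-100)/10 = 3.0
P(Z < 3.0) = 0.9987

P(X < 130) ≈ 0.9987


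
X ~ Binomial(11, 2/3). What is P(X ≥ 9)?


P(X ≥ 9) = Σ P(X=i) for i=9..11
P(X=9) = 28160/177147
P(X=10) = 11264/177147
P(X=11) = 2048/177147
Sum = 512/2187

P(X ≥ 9) = 512/2187 ≈ 23.41%


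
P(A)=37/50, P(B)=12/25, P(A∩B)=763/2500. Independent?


P(A)×P(B) = 222/625
P(A∩B) = 763/2500
Not equal → NOT independent

No, not independent


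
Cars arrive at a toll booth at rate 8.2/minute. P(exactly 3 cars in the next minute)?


Poisson(λ=8.2): P(X=3) = e^(-λ)×λ^k/k!
= e^(-8.2) × 8.2^3 / 3!
≈ 0.00027465357 × 551.368 / 6 ≈ 0.025239

P(X=3) ≈ 0.025239 ≈ 2.52%


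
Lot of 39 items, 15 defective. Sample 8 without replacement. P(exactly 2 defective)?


Hypergeometric: C(15,2)×C(24,6)/C(39,8)
= 105×134596/61523748 = 5635/24531

P(X=2) = 5635/24531 ≈ 22.97%


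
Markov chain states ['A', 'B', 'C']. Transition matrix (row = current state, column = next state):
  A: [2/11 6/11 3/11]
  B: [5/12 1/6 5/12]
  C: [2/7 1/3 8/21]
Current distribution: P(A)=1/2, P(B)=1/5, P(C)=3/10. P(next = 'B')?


P(next=B) = Σᵢ P(now=i)×P(i→B)
= 1/2×6/11 + 1/5×1/6 + 3/10×1/3
= 3/11 + 1/30 + 1/10 = 67/165

P = 67/165 ≈ 0.4061


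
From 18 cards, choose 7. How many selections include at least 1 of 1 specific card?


Complement: C(18,7) - C(17,7) = 31824 - 19448 = 12376

12376


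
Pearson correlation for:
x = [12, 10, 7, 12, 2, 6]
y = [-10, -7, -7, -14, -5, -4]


n=6, Σx=49, Σy=-47, Σxy=-441, Σx²=477, Σy²=435
r = (6×(-441) - 49×(-47))/√((6×477 - 49²)(6×435 - (-47)²))
= -343/√(461×401) = -343/√184861 ≈ -343/429.9546 ≈ -0.7978

r ≈ -0.7978


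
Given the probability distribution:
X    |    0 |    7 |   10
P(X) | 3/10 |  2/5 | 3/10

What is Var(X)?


E[X] = 29/5
E[X²] = 248/5
Var(X) = E[X²] - (E[X])² = 248/5 - 841/25 = 399/25

Var(X) = 399/25 ≈ 15.9600


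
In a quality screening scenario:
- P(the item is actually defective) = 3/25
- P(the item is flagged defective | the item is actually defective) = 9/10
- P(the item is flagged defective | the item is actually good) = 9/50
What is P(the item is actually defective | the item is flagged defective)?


Using Bayes' theorem:
P(A|B) = P(B|A)·P(A) / P(B)

P(the item is flagged defective) = 9/10 × 3/25 + 9/50 × 22/25
= 27/250 + 99/625 = 333/1250

P(the item is actually defective|the item is flagged defective) = (27/250) / (333/1250) = 15/37

P(the item is actually defective|the item is flagged defective) = 15/37 ≈ 40.54%


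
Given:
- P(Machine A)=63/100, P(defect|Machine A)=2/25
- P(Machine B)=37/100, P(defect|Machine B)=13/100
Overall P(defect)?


P(B) = Σ P(B|Aᵢ)×P(Aᵢ)
  2/25×63/100 = 63/1250
  13/100×37/100 = 481/10000
Sum = 197/2000

P(defect) = 197/2000 ≈ 9.85%


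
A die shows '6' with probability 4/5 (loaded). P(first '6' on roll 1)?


Geometric: P(X=1) = (1-p)^(k-1)×p = (1/5)^0×4/5 = 4/5

P(X=1) = 4/5 ≈ 80.00%


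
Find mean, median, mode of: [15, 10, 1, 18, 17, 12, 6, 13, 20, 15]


Sorted: [1, 6, 10, 12, 13, 15, 15, 17, 18, 20]
Mean = 127/10
Median = 14
Freq: {15: 2, 10: 1, 1: 1, 18: 1, 17: 1, 12: 1, 6: 1, 13: 1, 20: 1}
Mode: [15]

Mean=127/10, Median=14, Mode=15


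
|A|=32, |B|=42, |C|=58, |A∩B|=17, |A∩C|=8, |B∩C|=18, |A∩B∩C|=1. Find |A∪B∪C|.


|A∪B∪C| = 32+42+58-17-8-18+1 = 90

|A∪B∪C| = 90


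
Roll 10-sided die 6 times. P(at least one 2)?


P(no 2)^6 = (9/10)^6 = 531441/1000000
P(≥1) = 1 - 531441/1000000 = 468559/1000000

P = 468559/1000000 ≈ 46.86%


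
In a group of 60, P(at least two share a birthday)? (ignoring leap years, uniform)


P(all different) = Π(365-i)/365 for i=0..59
= 0.005877
P(match) = 1 - 0.005877 = 0.994123

P ≈ 0.9941 ≈ 99.41%


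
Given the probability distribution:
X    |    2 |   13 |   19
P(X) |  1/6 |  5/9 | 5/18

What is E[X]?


E[X] = Σ x·P(X=x)
= (2)×(1/6) + (13)×(5/9) + (19)×(5/18)
= 77/6

E[X] = 77/6


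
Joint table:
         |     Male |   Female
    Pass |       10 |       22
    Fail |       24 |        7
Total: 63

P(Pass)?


P(Pass) = (10+22)/63 = 32/63

P(Pass) = 32/63 ≈ 50.79%


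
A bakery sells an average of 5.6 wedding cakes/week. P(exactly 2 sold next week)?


Poisson(λ=5.6): P(X=2) = e^(-λ)×λ^k/k!
= e^(-5.6) × 5.6^2 / 2!
≈ 0.003697863716 × 31.36 / 2 ≈ 0.057983

P(X=2) ≈ 0.057983 ≈ 5.80%


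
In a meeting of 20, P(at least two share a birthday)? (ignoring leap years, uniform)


P(all different) = Π(365-i)/365 for i=0..19
= 0.588562
P(match) = 1 - 0.588562 = 0.411438

P ≈ 0.4114 ≈ 41.14%


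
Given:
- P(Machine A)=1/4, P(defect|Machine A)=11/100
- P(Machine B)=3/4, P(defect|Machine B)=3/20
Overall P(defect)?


P(B) = Σ P(B|Aᵢ)×P(Aᵢ)
  11/100×1/4 = 11/400
  3/20×3/4 = 9/80
Sum = 7/50

P(defect) = 7/50 ≈ 14.00%


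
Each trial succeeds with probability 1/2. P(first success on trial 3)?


Geometric: P(X=3) = (1-p)^(k-1)×p = (1/2)^2×1/2 = 1/8

P(X=3) = 1/8 ≈ 12.50%


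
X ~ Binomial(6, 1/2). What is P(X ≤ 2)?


P(X ≤ 2) = Σ P(X=i) for i=0..2
P(X=0) = 1/64
P(X=1) = 3/32
P(X=2) = 15/64
Sum = 11/32

P(X ≤ 2) = 11/32 ≈ 34.38%


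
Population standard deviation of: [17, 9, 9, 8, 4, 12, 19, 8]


Mean = 86/8 = 43/4
  (17-43/4)²=625/16
  (9-43/4)²=49/16
  (9-43/4)²=49/16
  (8-43/4)²=121/16
  (4-43/4)²=729/16
  (12-43/4)²=25/16
  (19-43/4)²=1089/16
  (8-43/4)²=121/16
Σ(x-μ)² = 351/2
σ² = (351/2)/8 = 351/16

σ = √(351/16) ≈ 4.6837


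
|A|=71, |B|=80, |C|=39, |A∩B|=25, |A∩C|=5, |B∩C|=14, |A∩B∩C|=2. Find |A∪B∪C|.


|A∪B∪C| = 71+80+39-25-5-14+2 = 148

|A∪B∪C| = 148


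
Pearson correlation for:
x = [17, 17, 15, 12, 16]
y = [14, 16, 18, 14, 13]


n=5, Σx=77, Σy=75, Σxy=1156, Σx²=1203, Σy²=1141
r = (5×1156 - 77×75)/√((5×1203 - 77²)(5×1141 - 75²))
= 5/√(86×80) = 5/√6880 ≈ 5/82.9458 ≈ 0.0603

r ≈ 0.0603


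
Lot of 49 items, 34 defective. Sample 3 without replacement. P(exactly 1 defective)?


Hypergeometric: C(34,1)×C(15,2)/C(49,3)
= 34×105/18424 = 255/1316

P(X=1) = 255/1316 ≈ 19.38%


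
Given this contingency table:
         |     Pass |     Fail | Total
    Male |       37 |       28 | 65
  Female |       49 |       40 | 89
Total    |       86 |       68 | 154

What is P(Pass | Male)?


P(Pass | Male) = 37/(37+28) = 37/65

P(Pass|Male) = 37/65 ≈ 56.92%


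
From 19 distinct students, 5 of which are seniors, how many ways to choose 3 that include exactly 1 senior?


Choose 1 of the 5 seniors and 2 of the other 14 students:
C(5,1)×C(14,2) = 5×91 = 455

455


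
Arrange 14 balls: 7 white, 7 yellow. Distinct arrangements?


14!/(7!×7!) = 3432

3432


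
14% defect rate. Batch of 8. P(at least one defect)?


P(all good) = (43/50)^8 = 11688200277601/39062500000000
P(≥1 defect) = 27374299722399/39062500000000

P = 27374299722399/39062500000000 ≈ 70.08%


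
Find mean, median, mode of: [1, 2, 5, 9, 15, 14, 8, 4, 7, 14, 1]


Sorted: [1, 1, 2, 4, 5, 7, 8, 9, 14, 14, 15]
Mean = 80/11
Median = 7
Freq: {1: 2, 2: 1, 5: 1, 9: 1, 15: 1, 14: 2, 8: 1, 4: 1, 7: 1}
Mode: [1, 14]

Mean=80/11, Median=7, Mode=[1, 14]


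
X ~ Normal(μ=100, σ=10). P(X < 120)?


z = (120-100)/10 = 2.0
P(Z < 2.0) = 0.9772

P(X < 120) ≈ 0.9772


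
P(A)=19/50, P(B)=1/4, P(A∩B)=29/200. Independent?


P(A)×P(B) = 19/200
P(A∩B) = 29/200
Not equal → NOT independent

No, not independent


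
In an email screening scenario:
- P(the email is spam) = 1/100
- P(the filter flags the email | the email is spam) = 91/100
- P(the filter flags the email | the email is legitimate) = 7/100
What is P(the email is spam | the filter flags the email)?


Using Bayes' theorem:
P(A|B) = P(B|A)·P(A) / P(B)

P(the filter flags the email) = 91/100 × 1/100 + 7/100 × 99/100
= 91/10000 + 693/10000 = 49/625

P(the email is spam|the filter flags the email) = (91/10000) / (49/625) = 13/112

P(the email is spam|the filter flags the email) = 13/112 ≈ 11.61%


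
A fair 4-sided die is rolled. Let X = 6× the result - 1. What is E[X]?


E[die] = (1+4)/2 = 5/2
E[X] = 6×5/2 - 1 = 14

E[X] = 14


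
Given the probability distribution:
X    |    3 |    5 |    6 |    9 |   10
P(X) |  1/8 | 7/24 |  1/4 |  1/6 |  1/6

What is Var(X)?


E[X] = 13/2
E[X²] = 571/12
Var(X) = E[X²] - (E[X])² = 571/12 - 169/4 = 16/3

Var(X) = 16/3 ≈ 5.3333


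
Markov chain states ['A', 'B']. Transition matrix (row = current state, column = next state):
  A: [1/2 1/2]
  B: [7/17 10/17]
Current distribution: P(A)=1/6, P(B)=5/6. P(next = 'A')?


P(next=A) = Σᵢ P(now=i)×P(i→A)
= 1/6×1/2 + 5/6×7/17
= 1/12 + 35/102 = 29/68

P = 29/68 ≈ 0.4265


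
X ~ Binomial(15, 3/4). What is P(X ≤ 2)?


P(X ≤ 2) = Σ P(X=i) for i=0..2
P(X=0) = 1/1073741824
P(X=1) = 45/1073741824
P(X=2) = 945/1073741824
Sum = 991/1073741824

P(X ≤ 2) = 991/1073741824 ≈ 0.00%


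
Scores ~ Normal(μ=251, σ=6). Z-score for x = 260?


z = (x - μ)/σ = (260 - 251)/6 = 1.5

z = 1.5


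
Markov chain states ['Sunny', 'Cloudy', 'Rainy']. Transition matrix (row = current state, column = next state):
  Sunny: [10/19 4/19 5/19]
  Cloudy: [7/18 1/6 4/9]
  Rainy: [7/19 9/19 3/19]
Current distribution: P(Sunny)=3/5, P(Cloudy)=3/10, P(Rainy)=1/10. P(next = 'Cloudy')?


P(next=Cloudy) = Σᵢ P(now=i)×P(i→Cloudy)
= 3/5×4/19 + 3/10×1/6 + 1/10×9/19
= 12/95 + 1/20 + 9/190 = 17/76

P = 17/76 ≈ 0.2237


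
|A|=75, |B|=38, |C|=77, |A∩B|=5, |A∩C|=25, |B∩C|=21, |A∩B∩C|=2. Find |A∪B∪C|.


|A∪B∪C| = 75+38+77-5-25-21+2 = 141

|A∪B∪C| = 141


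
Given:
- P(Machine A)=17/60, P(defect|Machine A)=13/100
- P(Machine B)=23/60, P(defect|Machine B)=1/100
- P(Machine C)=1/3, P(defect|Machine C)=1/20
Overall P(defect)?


P(B) = Σ P(B|Aᵢ)×P(Aᵢ)
  13/100×17/60 = 221/6000
  1/100×23/60 = 23/6000
  1/20×1/3 = 1/60
Sum = 43/750

P(defect) = 43/750 ≈ 5.73%


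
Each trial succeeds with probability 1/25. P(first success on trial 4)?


Geometric: P(X=4) = (1-p)^(k-1)×p = (24/25)^3×1/25 = 13824/390625

P(X=4) = 13824/390625 ≈ 3.54%


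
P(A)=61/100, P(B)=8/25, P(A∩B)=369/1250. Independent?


P(A)×P(B) = 122/625
P(A∩B) = 369/1250
Not equal → NOT independent

No, not independent


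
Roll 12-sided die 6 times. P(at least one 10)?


P(no 10)^6 = (11/12)^6 = 1771561/2985984
P(≥1) = 1 - 1771561/2985984 = 1214423/2985984

P = 1214423/2985984 ≈ 40.67%


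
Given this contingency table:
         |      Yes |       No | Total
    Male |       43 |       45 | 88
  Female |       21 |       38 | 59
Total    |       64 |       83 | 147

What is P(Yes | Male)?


P(Yes | Male) = 43/(43+45) = 43/88

P(Yes|Male) = 43/88 ≈ 48.86%


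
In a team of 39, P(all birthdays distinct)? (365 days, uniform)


P(all different) = Π(365-i)/365 for i=0..38
= (365/365)×(364/365)×...×(327/365)
= 0.121780

P ≈ 0.1218 ≈ 12.18%


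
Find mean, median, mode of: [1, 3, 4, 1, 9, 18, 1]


Sorted: [1, 1, 1, 3, 4, 9, 18]
Mean = 37/7
Median = 3
Freq: {1: 3, 3: 1, 4: 1, 9: 1, 18: 1}
Mode: [1]

Mean=37/7, Median=3, Mode=1


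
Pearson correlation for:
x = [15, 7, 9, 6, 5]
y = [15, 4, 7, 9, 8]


n=5, Σx=42, Σy=43, Σxy=410, Σx²=416, Σy²=435
r = (5×410 - 42×43)/√((5×416 - 42²)(5×435 - 43²))
= 244/√(316×326) = 244/√103016 ≈ 244/320.9611 ≈ 0.7602

r ≈ 0.7602


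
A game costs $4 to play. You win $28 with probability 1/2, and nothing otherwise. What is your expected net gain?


E[gain] = (28-4)×1/2 + (-4)×1/2
= 12 - 2 = 10

Expected net gain = $10 ≈ $10.00


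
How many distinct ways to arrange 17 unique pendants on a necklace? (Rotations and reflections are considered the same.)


Free circular arrangements: rotations and reflections both identified.
(n-1)!/2 = 16!/2 = 20922789888000/2 = 10461394944000

10461394944000


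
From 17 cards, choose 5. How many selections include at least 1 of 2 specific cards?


Complement: C(17,5) - C(15,5) = 6188 - 3003 = 3185

3185


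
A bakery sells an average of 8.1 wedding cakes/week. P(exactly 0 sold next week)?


Poisson(λ=8.1): P(X=0) = e^(-λ)×λ^k/k!
= e^(-8.1) × 8.1^0 / 0!
≈ 0.0003035391381 × 1 / 1 ≈ 0.000304

P(X=0) ≈ 0.000304 ≈ 0.03%


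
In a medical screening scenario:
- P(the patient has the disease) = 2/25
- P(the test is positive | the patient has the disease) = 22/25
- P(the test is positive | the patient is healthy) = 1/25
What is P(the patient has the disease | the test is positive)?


Using Bayes' theorem:
P(A|B) = P(B|A)·P(A) / P(B)

P(the test is positive) = 22/25 × 2/25 + 1/25 × 23/25
= 44/625 + 23/625 = 67/625

P(the patient has the disease|the test is positive) = (44/625) / (67/625) = 44/67

P(the patient has the disease|the test is positive) = 44/67 ≈ 65.67%


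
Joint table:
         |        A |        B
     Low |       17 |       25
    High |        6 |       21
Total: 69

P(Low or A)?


P(Low∨A) = P(Low) + P(A) - P(Low∧A)
= (42 + 23 - 17)/69 = 48/69 = 16/23

P = 16/23 ≈ 69.57%


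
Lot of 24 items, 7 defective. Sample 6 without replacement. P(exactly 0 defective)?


Hypergeometric: C(7,0)×C(17,6)/C(24,6)
= 1×12376/134596 = 442/4807

P(X=0) = 442/4807 ≈ 9.19%


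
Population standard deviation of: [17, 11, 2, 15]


Mean = 45/4
  (17-45/4)²=529/16
  (11-45/4)²=1/16
  (2-45/4)²=1369/16
  (15-45/4)²=225/16
Σ(x-μ)² = 531/4
σ² = (531/4)/4 = 531/16

σ = √(531/16) ≈ 5.7609


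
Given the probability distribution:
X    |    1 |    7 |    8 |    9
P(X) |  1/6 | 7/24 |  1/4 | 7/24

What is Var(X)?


E[X] = 41/6
E[X²] = 649/12
Var(X) = E[X²] - (E[X])² = 649/12 - 1681/36 = 133/18

Var(X) = 133/18 ≈ 7.3889


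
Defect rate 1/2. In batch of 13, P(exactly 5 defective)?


Binomial: P(X=5) = C(13,5)×p^5×(1-p)^8
= 1287 × 1/32 × 1/256 = 1287/8192

P(X=5) = 1287/8192 ≈ 15.71%


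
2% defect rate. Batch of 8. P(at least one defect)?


P(all good) = (49/50)^8 = 33232930569601/39062500000000
P(≥1 defect) = 5829569430399/39062500000000

P = 5829569430399/39062500000000 ≈ 14.92%


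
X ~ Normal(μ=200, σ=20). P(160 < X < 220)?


z₁=(160-200)/20=-2.0, z₂=(220-200)/20=1.0
P = Φ(1.0) - Φ(-2.0) = 0.841345 - 0.022750 = 0.818595 ≈ 0.8186

P(160 < X < 220) ≈ 0.8186


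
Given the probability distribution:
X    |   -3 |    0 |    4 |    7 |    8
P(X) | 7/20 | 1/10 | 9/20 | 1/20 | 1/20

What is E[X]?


E[X] = Σ x·P(X=x)
= (-3)×(7/20) + (0)×(1/10) + (4)×(9/20) + (7)×(1/20) + (8)×(1/20)
= 3/2

E[X] = 3/2


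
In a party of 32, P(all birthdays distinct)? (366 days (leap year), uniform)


P(all different) = Π(366-i)/366 for i=0..31
= (366/366)×(365/366)×...×(335/366)
= 0.247626

P ≈ 0.2476 ≈ 24.76%


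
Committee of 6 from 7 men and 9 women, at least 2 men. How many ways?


Count by #men:
  2M,4W: C(7,2)×C(9,4)=2646
  3M,3W: C(7,3)×C(9,3)=2940
  4M,2W: C(7,4)×C(9,2)=1260
  5M,1W: C(7,5)×C(9,1)=189
  6M,0W: C(7,6)×C(9,0)=7
Total = 7042

7042


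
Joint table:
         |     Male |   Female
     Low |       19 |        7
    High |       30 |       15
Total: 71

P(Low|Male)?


P(Low|Male) = 19/(19+30) = 19/49

P = 19/49 ≈ 38.78%


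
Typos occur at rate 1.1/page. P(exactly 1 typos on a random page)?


Poisson(λ=1.1): P(X=1) = e^(-λ)×λ^k/k!
= e^(-1.1) × 1.1^1 / 1!
≈ 0.3328710837 × 1.1 / 1 ≈ 0.366158

P(X=1) ≈ 0.366158 ≈ 36.62%


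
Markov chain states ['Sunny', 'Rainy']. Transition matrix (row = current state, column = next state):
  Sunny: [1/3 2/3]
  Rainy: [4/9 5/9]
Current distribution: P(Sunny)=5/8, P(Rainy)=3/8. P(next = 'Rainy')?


P(next=Rainy) = Σᵢ P(now=i)×P(i→Rainy)
= 5/8×2/3 + 3/8×5/9
= 5/12 + 5/24 = 5/8

P = 5/8 ≈ 0.6250


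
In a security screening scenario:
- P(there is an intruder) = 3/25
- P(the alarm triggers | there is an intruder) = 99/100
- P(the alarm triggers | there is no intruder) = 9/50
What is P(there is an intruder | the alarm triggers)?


Using Bayes' theorem:
P(A|B) = P(B|A)·P(A) / P(B)

P(the alarm triggers) = 99/100 × 3/25 + 9/50 × 22/25
= 297/2500 + 99/625 = 693/2500

P(there is an intruder|the alarm triggers) = (297/2500) / (693/2500) = 3/7

P(there is an intruder|the alarm triggers) = 3/7 ≈ 42.86%


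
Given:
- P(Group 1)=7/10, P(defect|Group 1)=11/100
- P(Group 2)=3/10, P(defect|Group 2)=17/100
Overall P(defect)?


P(B) = Σ P(B|Aᵢ)×P(Aᵢ)
  11/100×7/10 = 77/1000
  17/100×3/10 = 51/1000
Sum = 16/125

P(defect) = 16/125 ≈ 12.80%


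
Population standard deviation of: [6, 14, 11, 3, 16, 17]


Mean = 67/6
  (6-67/6)²=961/36
  (14-67/6)²=289/36
  (11-67/6)²=1/36
  (3-67/6)²=2401/36
  (16-67/6)²=841/36
  (17-67/6)²=1225/36
Σ(x-μ)² = 953/6
σ² = (953/6)/6 = 953/36

σ = √(953/36) ≈ 5.1451


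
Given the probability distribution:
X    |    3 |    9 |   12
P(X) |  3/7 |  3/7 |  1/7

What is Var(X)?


E[X] = 48/7
E[X²] = 414/7
Var(X) = E[X²] - (E[X])² = 414/7 - 2304/49 = 594/49

Var(X) = 594/49 ≈ 12.1224


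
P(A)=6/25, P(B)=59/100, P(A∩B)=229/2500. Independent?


P(A)×P(B) = 177/1250
P(A∩B) = 229/2500
Not equal → NOT independent

No, not independent


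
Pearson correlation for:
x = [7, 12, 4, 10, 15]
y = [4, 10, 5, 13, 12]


n=5, Σx=48, Σy=44, Σxy=478, Σx²=534, Σy²=454
r = (5×478 - 48×44)/√((5×534 - 48²)(5×454 - 44²))
= 278/√(366×334) = 278/√122244 ≈ 278/349.6341 ≈ 0.7951

r ≈ 0.7951
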